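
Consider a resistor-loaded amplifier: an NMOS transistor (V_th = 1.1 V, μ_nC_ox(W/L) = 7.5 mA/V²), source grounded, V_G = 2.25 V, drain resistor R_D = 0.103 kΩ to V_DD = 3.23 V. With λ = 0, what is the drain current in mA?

V_GS = V_G = 2.25 V, so V_ov = 2.25 − 1.1 = 1.15 V.
Assume saturation: I_D = ½ k_n V_ov² = 0.5 × 7.5 × 1.15² = 4.96 mA, giving V_DS = V_DD − I_D R_D = 3.23 − 4.96 × 0.103 = 2.72 V.
V_DS = 2.72 V ≥ V_ov = 1.15 V, confirming saturation.

I_D = 4.96 mA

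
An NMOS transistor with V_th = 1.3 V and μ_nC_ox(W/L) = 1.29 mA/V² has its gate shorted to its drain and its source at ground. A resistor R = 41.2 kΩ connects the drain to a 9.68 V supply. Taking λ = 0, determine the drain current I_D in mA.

With gate tied to drain, V_GS = V_DS ≥ V_GS − V_th, so the device is in saturation.
KCL at the drain: ½ k_n (V_GS − V_th)² = (V_DD − V_GS)/R.
Let x = V_GS − 1.3. Then 26.6 x² + x − 8.38 = 0, giving x = 0.543 V (positive root), so V_GS = 1.84 V.
I_D = (V_DD − V_GS)/R = (9.68 − 1.84) / 41.2 = 0.19 mA.

I_D = 0.190 mA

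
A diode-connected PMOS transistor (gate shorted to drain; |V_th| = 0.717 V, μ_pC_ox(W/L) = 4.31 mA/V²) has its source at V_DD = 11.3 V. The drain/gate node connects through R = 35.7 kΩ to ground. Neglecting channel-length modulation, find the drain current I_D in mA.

I_D = 0.286 mA

With gate tied to drain, V_SG = V_SD ≥ V_SG − |V_th|, so the device is in saturation.
KCL at the drain: ½ k_p (V_SG − |V_th|)² = (V_DD − V_SG)/R.
Let x = V_SG − 0.717. Then 76.9 x² + x − 10.58 = 0, giving x = 0.364 V (positive root), so V_SG = 1.08 V.
I_D = (V_DD − V_SG)/R = (11.3 − 1.08) / 35.7 = 0.286 mA.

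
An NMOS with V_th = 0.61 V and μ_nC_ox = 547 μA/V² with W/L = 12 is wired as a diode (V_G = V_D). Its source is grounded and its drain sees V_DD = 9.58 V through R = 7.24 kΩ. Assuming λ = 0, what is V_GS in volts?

With gate tied to drain, V_GS = V_DS ≥ V_GS − V_th, so the device is in saturation.
k_n = μ_nC_ox · (W/L) = 6.564 mA/V².
KCL at the drain: ½ k_n (V_GS − V_th)² = (V_DD − V_GS)/R.
Let x = V_GS − 0.61. Then 23.8 x² + x − 8.97 = 0, giving x = 0.594 V (positive root), so V_GS = 1.2 V.
I_D = (V_DD − V_GS)/R = (9.58 − 1.2) / 7.24 = 1.16 mA.

V_GS = 1.20 V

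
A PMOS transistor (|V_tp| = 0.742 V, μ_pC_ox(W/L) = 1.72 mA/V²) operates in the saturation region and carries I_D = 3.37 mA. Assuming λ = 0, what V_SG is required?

In saturation I_D = ½ k_p (V_SG − |V_tp|)², so V_SG − |V_tp| = √(2 I_D / k_p) = √(2 × 3.37 / 1.72) = 1.98 V.
V_SG = 0.742 + 1.98 = 2.72 V.

V_SG = 2.72 V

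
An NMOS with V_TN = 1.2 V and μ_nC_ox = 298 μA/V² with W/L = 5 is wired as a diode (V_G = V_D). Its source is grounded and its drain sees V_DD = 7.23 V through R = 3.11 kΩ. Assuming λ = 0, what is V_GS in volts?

V_GS = 2.61 V

With gate tied to drain, V_GS = V_DS ≥ V_GS − V_TN, so the device is in saturation.
k_n = μ_nC_ox · (W/L) = 1.49 mA/V².
KCL at the drain: ½ k_n (V_GS − V_TN)² = (V_DD − V_GS)/R.
Let x = V_GS − 1.2. Then 2.32 x² + x − 6.03 = 0, giving x = 1.41 V (positive root), so V_GS = 2.61 V.
I_D = (V_DD − V_GS)/R = (7.23 − 2.61) / 3.11 = 1.48 mA.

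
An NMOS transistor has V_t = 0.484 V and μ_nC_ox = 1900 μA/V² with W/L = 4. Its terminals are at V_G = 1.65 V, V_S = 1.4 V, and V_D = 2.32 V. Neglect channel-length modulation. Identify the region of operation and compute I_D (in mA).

Cutoff; I_D = 0 mA

V_GS = V_G − V_S = 1.65 − 1.4 = 0.25 V; V_DS = V_D − V_S = 2.32 − 1.4 = 0.92 V.
V_GS = 0.25 V < V_t = 0.484 V, so the transistor is in cutoff.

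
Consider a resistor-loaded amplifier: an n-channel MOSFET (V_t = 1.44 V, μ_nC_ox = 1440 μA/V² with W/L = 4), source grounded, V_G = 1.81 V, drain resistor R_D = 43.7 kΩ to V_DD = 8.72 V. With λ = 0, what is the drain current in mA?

V_GS = V_G = 1.81 V, so V_ov = 1.81 − 1.44 = 0.37 V.
k_n = μ_nC_ox · (W/L) = 5.76 mA/V².
Assume saturation: I_D = ½ k_n V_ov² = 0.5 × 5.76 × 0.37² = 0.394 mA, giving V_DS = V_DD − I_D R_D = 8.72 − 0.394 × 43.7 = -8.51 V.
But -8.51 V < V_ov = 0.37 V, so the device is actually in triode.
In triode I_D = k_n[V_ov V_DS − ½ V_DS²] and I_D = (V_DD − V_DS)/R_D. Equating: 126 V_DS² − 94.13 V_DS + 8.72 = 0, giving V_DS = 0.108 V (the root below V_ov).
I_D = (8.72 − 0.108) / 43.7 = 0.197 mA.

I_D = 0.197 mA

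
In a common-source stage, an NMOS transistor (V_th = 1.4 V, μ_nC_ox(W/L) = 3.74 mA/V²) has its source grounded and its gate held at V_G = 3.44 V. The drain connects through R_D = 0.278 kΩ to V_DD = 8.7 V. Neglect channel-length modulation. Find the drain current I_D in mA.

V_GS = V_G = 3.44 V, so V_ov = 3.44 − 1.4 = 2.04 V.
Assume saturation: I_D = ½ k_n V_ov² = 0.5 × 3.74 × 2.04² = 7.78 mA, giving V_DS = V_DD − I_D R_D = 8.7 − 7.78 × 0.278 = 6.54 V.
V_DS = 6.54 V ≥ V_ov = 2.04 V, confirming saturation.

I_D = 7.78 mA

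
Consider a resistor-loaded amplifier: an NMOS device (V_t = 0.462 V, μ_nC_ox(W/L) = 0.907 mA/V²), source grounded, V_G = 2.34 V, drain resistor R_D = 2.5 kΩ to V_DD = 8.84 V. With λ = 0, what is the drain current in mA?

I_D = 1.60 mA

V_GS = V_G = 2.34 V, so V_ov = 2.34 − 0.462 = 1.88 V.
Assume saturation: I_D = ½ k_n V_ov² = 0.5 × 0.907 × 1.88² = 1.6 mA, giving V_DS = V_DD − I_D R_D = 8.84 − 1.6 × 2.5 = 4.84 V.
V_DS = 4.84 V ≥ V_ov = 1.88 V, confirming saturation.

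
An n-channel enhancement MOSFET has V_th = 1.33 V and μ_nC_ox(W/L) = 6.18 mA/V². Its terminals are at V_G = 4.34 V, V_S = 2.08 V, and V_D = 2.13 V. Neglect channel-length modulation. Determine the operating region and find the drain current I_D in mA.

Triode; I_D = 0.280 mA

V_GS = V_G − V_S = 4.34 − 2.08 = 2.26 V; V_DS = V_D − V_S = 2.13 − 2.08 = 0.05 V.
V_ov = V_GS − V_th = 2.26 − 1.33 = 0.93 V.
Since V_DS = 0.05 V < V_ov = 0.93 V, the device is in the triode region.
I_D = k_n [V_ov · V_DS − ½ V_DS²] = 6.18 × [0.93 × 0.05 − 0.5 × 0.05²] = 0.28 mA.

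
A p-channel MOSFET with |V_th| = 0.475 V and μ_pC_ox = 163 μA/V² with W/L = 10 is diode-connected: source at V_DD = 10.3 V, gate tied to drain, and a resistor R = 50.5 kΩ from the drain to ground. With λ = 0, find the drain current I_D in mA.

I_D = 0.185 mA

With gate tied to drain, V_SG = V_SD ≥ V_SG − |V_th|, so the device is in saturation.
k_p = μ_pC_ox · (W/L) = 1.63 mA/V².
KCL at the drain: ½ k_p (V_SG − |V_th|)² = (V_DD − V_SG)/R.
Let x = V_SG − 0.475. Then 41.2 x² + x − 9.825 = 0, giving x = 0.477 V (positive root), so V_SG = 0.952 V.
I_D = (V_DD − V_SG)/R = (10.3 − 0.952) / 50.5 = 0.185 mA.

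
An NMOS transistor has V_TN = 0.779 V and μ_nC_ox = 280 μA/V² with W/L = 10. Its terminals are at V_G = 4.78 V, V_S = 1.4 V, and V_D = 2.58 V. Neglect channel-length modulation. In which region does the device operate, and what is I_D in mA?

Triode; I_D = 6.64 mA

V_GS = V_G − V_S = 4.78 − 1.4 = 3.38 V; V_DS = V_D − V_S = 2.58 − 1.4 = 1.18 V.
k_n = μ_nC_ox · (W/L) = 2.8 mA/V².
V_ov = V_GS − V_TN = 3.38 − 0.779 = 2.6 V.
Since V_DS = 1.18 V < V_ov = 2.6 V, the device is in the triode region.
I_D = k_n [V_ov · V_DS − ½ V_DS²] = 2.8 × [2.6 × 1.18 − 0.5 × 1.18²] = 6.64 mA.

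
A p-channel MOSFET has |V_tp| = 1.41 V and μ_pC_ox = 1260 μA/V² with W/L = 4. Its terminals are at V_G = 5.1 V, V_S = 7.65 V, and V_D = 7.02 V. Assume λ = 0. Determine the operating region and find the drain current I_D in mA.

Triode; I_D = 2.62 mA

V_SG = V_S − V_G = 7.65 − 5.1 = 2.55 V; V_SD = V_S − V_D = 7.65 − 7.02 = 0.63 V.
k_p = μ_pC_ox · (W/L) = 5.04 mA/V².
V_ov = V_SG − |V_tp| = 2.55 − 1.41 = 1.14 V.
Since V_SD = 0.63 V < V_ov = 1.14 V, the device is in the triode region.
I_D = k_p [V_ov · V_SD − ½ V_SD²] = 5.04 × [1.14 × 0.63 − 0.5 × 0.63²] = 2.62 mA.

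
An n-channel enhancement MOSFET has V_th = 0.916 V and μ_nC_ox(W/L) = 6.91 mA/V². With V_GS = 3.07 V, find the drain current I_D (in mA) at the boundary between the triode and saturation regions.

I_D = 16.0 mA

At the boundary V_DS = V_ov = V_GS − V_th = 3.07 − 0.916 = 2.15 V.
I_D = ½ k_n V_ov² = 0.5 × 6.91 × 2.15² = 16 mA.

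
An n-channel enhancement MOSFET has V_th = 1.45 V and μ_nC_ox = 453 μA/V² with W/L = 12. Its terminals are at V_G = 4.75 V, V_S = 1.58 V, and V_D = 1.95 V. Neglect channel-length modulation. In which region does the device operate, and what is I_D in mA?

Triode; I_D = 3.09 mA

V_GS = V_G − V_S = 4.75 − 1.58 = 3.17 V; V_DS = V_D − V_S = 1.95 − 1.58 = 0.37 V.
k_n = μ_nC_ox · (W/L) = 5.436 mA/V².
V_ov = V_GS − V_th = 3.17 − 1.45 = 1.72 V.
Since V_DS = 0.37 V < V_ov = 1.72 V, the device is in the triode region.
I_D = k_n [V_ov · V_DS − ½ V_DS²] = 5.436 × [1.72 × 0.37 − 0.5 × 0.37²] = 3.09 mA.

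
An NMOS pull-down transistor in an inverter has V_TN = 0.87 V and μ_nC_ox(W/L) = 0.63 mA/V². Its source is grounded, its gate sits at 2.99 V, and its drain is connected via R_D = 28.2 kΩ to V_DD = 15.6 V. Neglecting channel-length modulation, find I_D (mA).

V_GS = V_G = 2.99 V, so V_ov = 2.99 − 0.87 = 2.12 V.
Assume saturation: I_D = ½ k_n V_ov² = 0.5 × 0.63 × 2.12² = 1.42 mA, giving V_DS = V_DD − I_D R_D = 15.6 − 1.42 × 28.2 = -24.3 V.
But -24.3 V < V_ov = 2.12 V, so the device is actually in triode.
In triode I_D = k_n[V_ov V_DS − ½ V_DS²] and I_D = (V_DD − V_DS)/R_D. Equating: 8.88 V_DS² − 38.66 V_DS + 15.6 = 0, giving V_DS = 0.45 V (the root below V_ov).
I_D = (15.6 − 0.45) / 28.2 = 0.537 mA.

I_D = 0.537 mA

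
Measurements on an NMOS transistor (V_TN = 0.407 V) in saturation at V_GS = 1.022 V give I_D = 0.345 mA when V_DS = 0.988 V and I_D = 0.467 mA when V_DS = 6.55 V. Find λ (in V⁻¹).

λ = 0.0678 V⁻¹

With V_GS fixed, I_D ∝ (1 + λ V_DS) in saturation, so I_D2/I_D1 = (1 + λ V_DS2)/(1 + λ V_DS1).
0.467/0.345 = 1.354 = (1 + 6.55 λ)/(1 + 0.988 λ).
Solving: λ (I_D1 V_DS2 − I_D2 V_DS1) = I_D2 − I_D1, so λ = (0.467 − 0.345) / (0.345 × 6.55 − 0.467 × 0.988) = 0.122 / 1.8 = 0.0678 V⁻¹.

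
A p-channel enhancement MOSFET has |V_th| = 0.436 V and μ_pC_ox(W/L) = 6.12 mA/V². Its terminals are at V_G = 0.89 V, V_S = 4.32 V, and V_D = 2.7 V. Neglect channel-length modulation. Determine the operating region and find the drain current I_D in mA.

Triode; I_D = 21.7 mA

V_SG = V_S − V_G = 4.32 − 0.89 = 3.43 V; V_SD = V_S − V_D = 4.32 − 2.7 = 1.62 V.
V_ov = V_SG − |V_th| = 3.43 − 0.436 = 2.99 V.
Since V_SD = 1.62 V < V_ov = 2.99 V, the device is in the triode region.
I_D = k_p [V_ov · V_SD − ½ V_SD²] = 6.12 × [2.99 × 1.62 − 0.5 × 1.62²] = 21.7 mA.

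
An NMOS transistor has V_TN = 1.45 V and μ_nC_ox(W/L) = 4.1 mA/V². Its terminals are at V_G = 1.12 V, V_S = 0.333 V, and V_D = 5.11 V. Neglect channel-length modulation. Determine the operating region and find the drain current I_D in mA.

Cutoff; I_D = 0 mA

V_GS = V_G − V_S = 1.12 − 0.333 = 0.787 V; V_DS = V_D − V_S = 5.11 − 0.333 = 4.78 V.
V_GS = 0.787 V < V_TN = 1.45 V, so the transistor is in cutoff.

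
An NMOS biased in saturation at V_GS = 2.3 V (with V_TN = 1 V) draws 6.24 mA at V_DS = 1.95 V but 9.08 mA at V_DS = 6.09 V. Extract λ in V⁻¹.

λ = 0.140 V⁻¹

With V_GS fixed, I_D ∝ (1 + λ V_DS) in saturation, so I_D2/I_D1 = (1 + λ V_DS2)/(1 + λ V_DS1).
9.08/6.24 = 1.455 = (1 + 6.09 λ)/(1 + 1.95 λ).
Solving: λ (I_D1 V_DS2 − I_D2 V_DS1) = I_D2 − I_D1, so λ = (9.08 − 6.24) / (6.24 × 6.09 − 9.08 × 1.95) = 2.84 / 20.3 = 0.14 V⁻¹.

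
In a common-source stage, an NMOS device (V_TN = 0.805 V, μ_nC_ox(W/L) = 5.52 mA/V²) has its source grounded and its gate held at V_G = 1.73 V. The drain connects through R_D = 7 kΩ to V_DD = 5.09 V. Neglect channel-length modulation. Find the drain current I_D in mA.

V_GS = V_G = 1.73 V, so V_ov = 1.73 − 0.805 = 0.925 V.
Assume saturation: I_D = ½ k_n V_ov² = 0.5 × 5.52 × 0.925² = 2.36 mA, giving V_DS = V_DD − I_D R_D = 5.09 − 2.36 × 7 = -11.4 V.
But -11.4 V < V_ov = 0.925 V, so the device is actually in triode.
In triode I_D = k_n[V_ov V_DS − ½ V_DS²] and I_D = (V_DD − V_DS)/R_D. Equating: 19.3 V_DS² − 36.74 V_DS + 5.09 = 0, giving V_DS = 0.15 V (the root below V_ov).
I_D = (5.09 − 0.15) / 7 = 0.706 mA.

I_D = 0.706 mA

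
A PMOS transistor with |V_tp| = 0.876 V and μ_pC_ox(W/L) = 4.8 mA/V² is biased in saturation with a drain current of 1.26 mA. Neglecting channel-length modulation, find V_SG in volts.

In saturation I_D = ½ k_p (V_SG − |V_tp|)², so V_SG − |V_tp| = √(2 I_D / k_p) = √(2 × 1.26 / 4.8) = 0.725 V.
V_SG = 0.876 + 0.725 = 1.6 V.

V_SG = 1.60 V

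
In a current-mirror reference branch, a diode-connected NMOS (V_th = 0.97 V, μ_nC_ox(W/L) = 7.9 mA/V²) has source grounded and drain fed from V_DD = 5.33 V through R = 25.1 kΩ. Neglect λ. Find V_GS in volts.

With gate tied to drain, V_GS = V_DS ≥ V_GS − V_th, so the device is in saturation.
KCL at the drain: ½ k_n (V_GS − V_th)² = (V_DD − V_GS)/R.
Let x = V_GS − 0.97. Then 99.1 x² + x − 4.36 = 0, giving x = 0.205 V (positive root), so V_GS = 1.17 V.
I_D = (V_DD − V_GS)/R = (5.33 − 1.17) / 25.1 = 0.166 mA.

V_GS = 1.17 V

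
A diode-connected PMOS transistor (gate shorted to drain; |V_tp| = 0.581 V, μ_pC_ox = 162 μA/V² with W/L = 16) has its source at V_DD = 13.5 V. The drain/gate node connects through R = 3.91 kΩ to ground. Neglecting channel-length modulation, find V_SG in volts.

V_SG = 2.08 V

With gate tied to drain, V_SG = V_SD ≥ V_SG − |V_tp|, so the device is in saturation.
k_p = μ_pC_ox · (W/L) = 2.592 mA/V².
KCL at the drain: ½ k_p (V_SG − |V_tp|)² = (V_DD − V_SG)/R.
Let x = V_SG − 0.581. Then 5.07 x² + x − 12.92 = 0, giving x = 1.5 V (positive root), so V_SG = 2.08 V.
I_D = (V_DD − V_SG)/R = (13.5 − 2.08) / 3.91 = 2.92 mA.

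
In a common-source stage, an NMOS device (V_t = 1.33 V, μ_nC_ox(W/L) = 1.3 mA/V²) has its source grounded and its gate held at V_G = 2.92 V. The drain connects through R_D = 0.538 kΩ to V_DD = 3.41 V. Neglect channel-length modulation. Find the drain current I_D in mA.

V_GS = V_G = 2.92 V, so V_ov = 2.92 − 1.33 = 1.59 V.
Assume saturation: I_D = ½ k_n V_ov² = 0.5 × 1.3 × 1.59² = 1.64 mA, giving V_DS = V_DD − I_D R_D = 3.41 − 1.64 × 0.538 = 2.53 V.
V_DS = 2.53 V ≥ V_ov = 1.59 V, confirming saturation.

I_D = 1.64 mA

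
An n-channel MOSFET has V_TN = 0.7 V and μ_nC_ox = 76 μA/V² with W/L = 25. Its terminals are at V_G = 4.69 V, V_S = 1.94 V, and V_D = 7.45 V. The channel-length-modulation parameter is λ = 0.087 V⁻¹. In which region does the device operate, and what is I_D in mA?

V_GS = V_G − V_S = 4.69 − 1.94 = 2.75 V; V_DS = V_D − V_S = 7.45 − 1.94 = 5.51 V.
k_n = μ_nC_ox · (W/L) = 1.9 mA/V².
V_ov = V_GS − V_TN = 2.75 − 0.7 = 2.05 V.
Since V_DS = 5.51 V ≥ V_ov = 2.05 V, the device is in saturation.
I_D = ½ k_n V_ov² (1 + λ V_DS) = 0.5 × 1.9 × 2.05² × (1 + 0.087 × 5.51) = 5.91 mA.

Saturation; I_D = 5.91 mA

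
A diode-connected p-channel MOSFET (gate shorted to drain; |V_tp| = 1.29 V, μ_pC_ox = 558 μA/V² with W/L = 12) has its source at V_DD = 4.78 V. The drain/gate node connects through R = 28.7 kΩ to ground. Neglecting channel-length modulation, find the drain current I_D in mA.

I_D = 0.115 mA

With gate tied to drain, V_SG = V_SD ≥ V_SG − |V_tp|, so the device is in saturation.
k_p = μ_pC_ox · (W/L) = 6.696 mA/V².
KCL at the drain: ½ k_p (V_SG − |V_tp|)² = (V_DD − V_SG)/R.
Let x = V_SG − 1.29. Then 96.1 x² + x − 3.49 = 0, giving x = 0.185 V (positive root), so V_SG = 1.48 V.
I_D = (V_DD − V_SG)/R = (4.78 − 1.48) / 28.7 = 0.115 mA.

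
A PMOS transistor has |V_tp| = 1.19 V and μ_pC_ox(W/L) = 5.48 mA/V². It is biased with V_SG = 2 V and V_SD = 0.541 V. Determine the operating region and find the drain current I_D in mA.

V_ov = V_SG − |V_tp| = 2 − 1.19 = 0.81 V.
Since V_SD = 0.541 V < V_ov = 0.81 V, the device is in the triode region.
I_D = k_p [V_ov · V_SD − ½ V_SD²] = 5.48 × [0.81 × 0.541 − 0.5 × 0.541²] = 1.6 mA.

Triode; I_D = 1.60 mA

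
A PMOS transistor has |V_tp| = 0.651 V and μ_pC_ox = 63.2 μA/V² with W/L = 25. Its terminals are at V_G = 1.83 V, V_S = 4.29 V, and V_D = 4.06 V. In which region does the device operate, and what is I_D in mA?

V_SG = V_S − V_G = 4.29 − 1.83 = 2.46 V; V_SD = V_S − V_D = 4.29 − 4.06 = 0.23 V.
k_p = μ_pC_ox · (W/L) = 1.58 mA/V².
V_ov = V_SG − |V_tp| = 2.46 − 0.651 = 1.81 V.
Since V_SD = 0.23 V < V_ov = 1.81 V, the device is in the triode region.
I_D = k_p [V_ov · V_SD − ½ V_SD²] = 1.58 × [1.81 × 0.23 − 0.5 × 0.23²] = 0.616 mA.

Triode; I_D = 0.616 mA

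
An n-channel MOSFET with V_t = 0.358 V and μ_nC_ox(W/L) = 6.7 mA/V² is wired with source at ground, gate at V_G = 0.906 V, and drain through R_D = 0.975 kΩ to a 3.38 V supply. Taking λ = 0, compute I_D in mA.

V_GS = V_G = 0.906 V, so V_ov = 0.906 − 0.358 = 0.548 V.
Assume saturation: I_D = ½ k_n V_ov² = 0.5 × 6.7 × 0.548² = 1.01 mA, giving V_DS = V_DD − I_D R_D = 3.38 − 1.01 × 0.975 = 2.4 V.
V_DS = 2.4 V ≥ V_ov = 0.548 V, confirming saturation.

I_D = 1.01 mA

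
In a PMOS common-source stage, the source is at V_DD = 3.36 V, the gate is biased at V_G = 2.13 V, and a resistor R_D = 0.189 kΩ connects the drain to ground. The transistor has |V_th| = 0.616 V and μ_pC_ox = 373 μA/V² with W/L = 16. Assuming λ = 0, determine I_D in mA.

V_SG = V_DD − V_G = 3.36 − 2.13 = 1.23 V, so V_ov = 1.23 − 0.616 = 0.614 V.
k_p = μ_pC_ox · (W/L) = 5.968 mA/V².
Assume saturation: I_D = ½ k_p V_ov² = 0.5 × 5.968 × 0.614² = 1.12 mA, giving V_SD = V_DD − I_D R_D = 3.36 − 1.12 × 0.189 = 3.15 V.
V_SD = 3.15 V ≥ V_ov = 0.614 V, confirming saturation.

I_D = 1.12 mA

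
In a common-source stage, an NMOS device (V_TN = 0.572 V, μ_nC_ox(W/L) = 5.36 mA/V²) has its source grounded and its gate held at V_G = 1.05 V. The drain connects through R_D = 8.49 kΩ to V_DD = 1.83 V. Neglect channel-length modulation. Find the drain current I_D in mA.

V_GS = V_G = 1.05 V, so V_ov = 1.05 − 0.572 = 0.478 V.
Assume saturation: I_D = ½ k_n V_ov² = 0.5 × 5.36 × 0.478² = 0.612 mA, giving V_DS = V_DD − I_D R_D = 1.83 − 0.612 × 8.49 = -3.37 V.
But -3.37 V < V_ov = 0.478 V, so the device is actually in triode.
In triode I_D = k_n[V_ov V_DS − ½ V_DS²] and I_D = (V_DD − V_DS)/R_D. Equating: 22.8 V_DS² − 22.75 V_DS + 1.83 = 0, giving V_DS = 0.0882 V (the root below V_ov).
I_D = (1.83 − 0.0882) / 8.49 = 0.205 mA.

I_D = 0.205 mA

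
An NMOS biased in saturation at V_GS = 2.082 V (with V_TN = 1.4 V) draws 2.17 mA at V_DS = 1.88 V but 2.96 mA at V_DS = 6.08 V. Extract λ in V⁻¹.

With V_GS fixed, I_D ∝ (1 + λ V_DS) in saturation, so I_D2/I_D1 = (1 + λ V_DS2)/(1 + λ V_DS1).
2.96/2.17 = 1.364 = (1 + 6.08 λ)/(1 + 1.88 λ).
Solving: λ (I_D1 V_DS2 − I_D2 V_DS1) = I_D2 − I_D1, so λ = (2.96 − 2.17) / (2.17 × 6.08 − 2.96 × 1.88) = 0.79 / 7.63 = 0.104 V⁻¹.

λ = 0.104 V⁻¹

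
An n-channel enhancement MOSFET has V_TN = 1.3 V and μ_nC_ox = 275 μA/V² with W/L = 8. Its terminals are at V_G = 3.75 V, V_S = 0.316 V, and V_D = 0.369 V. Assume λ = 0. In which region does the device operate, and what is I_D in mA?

Triode; I_D = 0.246 mA

V_GS = V_G − V_S = 3.75 − 0.316 = 3.43 V; V_DS = V_D − V_S = 0.369 − 0.316 = 0.053 V.
k_n = μ_nC_ox · (W/L) = 2.2 mA/V².
V_ov = V_GS − V_TN = 3.43 − 1.3 = 2.13 V.
Since V_DS = 0.053 V < V_ov = 2.13 V, the device is in the triode region.
I_D = k_n [V_ov · V_DS − ½ V_DS²] = 2.2 × [2.13 × 0.053 − 0.5 × 0.053²] = 0.246 mA.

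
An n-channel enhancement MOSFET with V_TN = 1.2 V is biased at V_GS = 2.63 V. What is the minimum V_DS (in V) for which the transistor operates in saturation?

V_DS,sat = 1.43 V

The boundary between triode and saturation is V_DS = V_GS − V_TN = V_ov.
V_ov = 2.63 − 1.2 = 1.43 V.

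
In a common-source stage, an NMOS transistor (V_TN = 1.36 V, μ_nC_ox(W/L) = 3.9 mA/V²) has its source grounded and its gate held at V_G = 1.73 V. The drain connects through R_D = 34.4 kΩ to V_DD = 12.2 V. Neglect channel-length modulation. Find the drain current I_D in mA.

V_GS = V_G = 1.73 V, so V_ov = 1.73 − 1.36 = 0.37 V.
Assume saturation: I_D = ½ k_n V_ov² = 0.5 × 3.9 × 0.37² = 0.267 mA, giving V_DS = V_DD − I_D R_D = 12.2 − 0.267 × 34.4 = 3.02 V.
V_DS = 3.02 V ≥ V_ov = 0.37 V, confirming saturation.

I_D = 0.267 mA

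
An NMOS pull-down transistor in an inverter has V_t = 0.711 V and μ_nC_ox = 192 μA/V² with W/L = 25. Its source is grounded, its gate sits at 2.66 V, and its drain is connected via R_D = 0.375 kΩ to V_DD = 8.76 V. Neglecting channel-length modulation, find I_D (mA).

V_GS = V_G = 2.66 V, so V_ov = 2.66 − 0.711 = 1.95 V.
k_n = μ_nC_ox · (W/L) = 4.8 mA/V².
Assume saturation: I_D = ½ k_n V_ov² = 0.5 × 4.8 × 1.95² = 9.12 mA, giving V_DS = V_DD − I_D R_D = 8.76 − 9.12 × 0.375 = 5.34 V.
V_DS = 5.34 V ≥ V_ov = 1.95 V, confirming saturation.

I_D = 9.12 mA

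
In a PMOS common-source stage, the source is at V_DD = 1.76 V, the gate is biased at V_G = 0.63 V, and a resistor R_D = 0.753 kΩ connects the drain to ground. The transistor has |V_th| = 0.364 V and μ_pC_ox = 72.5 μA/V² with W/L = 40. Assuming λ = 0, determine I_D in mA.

V_SG = V_DD − V_G = 1.76 − 0.63 = 1.13 V, so V_ov = 1.13 − 0.364 = 0.766 V.
k_p = μ_pC_ox · (W/L) = 2.9 mA/V².
Assume saturation: I_D = ½ k_p V_ov² = 0.5 × 2.9 × 0.766² = 0.851 mA, giving V_SD = V_DD − I_D R_D = 1.76 − 0.851 × 0.753 = 1.12 V.
V_SD = 1.12 V ≥ V_ov = 0.766 V, confirming saturation.

I_D = 0.851 mA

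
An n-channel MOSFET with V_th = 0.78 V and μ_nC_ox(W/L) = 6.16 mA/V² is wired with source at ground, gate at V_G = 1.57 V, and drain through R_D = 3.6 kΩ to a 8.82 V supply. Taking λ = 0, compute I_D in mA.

I_D = 1.92 mA

V_GS = V_G = 1.57 V, so V_ov = 1.57 − 0.78 = 0.79 V.
Assume saturation: I_D = ½ k_n V_ov² = 0.5 × 6.16 × 0.79² = 1.92 mA, giving V_DS = V_DD − I_D R_D = 8.82 − 1.92 × 3.6 = 1.9 V.
V_DS = 1.9 V ≥ V_ov = 0.79 V, confirming saturation.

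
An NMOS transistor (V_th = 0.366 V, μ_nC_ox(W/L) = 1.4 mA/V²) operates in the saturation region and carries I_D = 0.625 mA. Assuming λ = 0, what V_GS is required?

In saturation I_D = ½ k_n (V_GS − V_th)², so V_GS − V_th = √(2 I_D / k_n) = √(2 × 0.625 / 1.4) = 0.945 V.
V_GS = 0.366 + 0.945 = 1.31 V.

V_GS = 1.31 V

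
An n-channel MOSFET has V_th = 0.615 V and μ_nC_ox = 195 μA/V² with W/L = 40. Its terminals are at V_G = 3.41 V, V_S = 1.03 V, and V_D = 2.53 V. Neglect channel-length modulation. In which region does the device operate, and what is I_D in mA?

V_GS = V_G − V_S = 3.41 − 1.03 = 2.38 V; V_DS = V_D − V_S = 2.53 − 1.03 = 1.5 V.
k_n = μ_nC_ox · (W/L) = 7.8 mA/V².
V_ov = V_GS − V_th = 2.38 − 0.615 = 1.76 V.
Since V_DS = 1.5 V < V_ov = 1.76 V, the device is in the triode region.
I_D = k_n [V_ov · V_DS − ½ V_DS²] = 7.8 × [1.76 × 1.5 − 0.5 × 1.5²] = 11.9 mA.

Triode; I_D = 11.9 mA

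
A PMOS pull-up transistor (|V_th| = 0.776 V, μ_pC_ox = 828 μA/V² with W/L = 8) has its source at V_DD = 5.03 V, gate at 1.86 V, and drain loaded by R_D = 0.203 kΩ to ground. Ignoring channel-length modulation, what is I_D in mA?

V_SG = V_DD − V_G = 5.03 − 1.86 = 3.17 V, so V_ov = 3.17 − 0.776 = 2.39 V.
k_p = μ_pC_ox · (W/L) = 6.624 mA/V².
Assume saturation: I_D = ½ k_p V_ov² = 0.5 × 6.624 × 2.39² = 19 mA, giving V_SD = V_DD − I_D R_D = 5.03 − 19 × 0.203 = 1.18 V.
But 1.18 V < V_ov = 2.39 V, so the device is actually in triode.
In triode I_D = k_p[V_ov V_SD − ½ V_SD²] and I_D = (V_DD − V_SD)/R_D. Equating: 0.672 V_SD² − 4.219 V_SD + 5.03 = 0, giving V_SD = 1.6 V (the root below V_ov).
I_D = (5.03 − 1.6) / 0.203 = 16.9 mA.

I_D = 16.9 mA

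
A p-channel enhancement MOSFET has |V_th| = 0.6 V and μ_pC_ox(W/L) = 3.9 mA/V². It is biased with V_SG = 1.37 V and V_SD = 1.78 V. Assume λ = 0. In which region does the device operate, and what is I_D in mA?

Saturation; I_D = 1.16 mA

V_ov = V_SG − |V_th| = 1.37 − 0.6 = 0.77 V.
Since V_SD = 1.78 V ≥ V_ov = 0.77 V, the device is in saturation.
I_D = ½ k_p V_ov² = 0.5 × 3.9 × 0.77² = 1.16 mA.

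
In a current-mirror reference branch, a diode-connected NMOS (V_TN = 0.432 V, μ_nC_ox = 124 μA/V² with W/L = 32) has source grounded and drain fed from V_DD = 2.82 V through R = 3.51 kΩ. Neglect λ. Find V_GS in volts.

V_GS = 0.950 V

With gate tied to drain, V_GS = V_DS ≥ V_GS − V_TN, so the device is in saturation.
k_n = μ_nC_ox · (W/L) = 3.968 mA/V².
KCL at the drain: ½ k_n (V_GS − V_TN)² = (V_DD − V_GS)/R.
Let x = V_GS − 0.432. Then 6.96 x² + x − 2.388 = 0, giving x = 0.518 V (positive root), so V_GS = 0.95 V.
I_D = (V_DD − V_GS)/R = (2.82 − 0.95) / 3.51 = 0.533 mA.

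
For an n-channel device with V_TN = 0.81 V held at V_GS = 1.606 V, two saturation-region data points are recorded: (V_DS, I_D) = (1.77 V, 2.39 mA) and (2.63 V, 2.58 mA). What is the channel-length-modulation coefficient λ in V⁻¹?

With V_GS fixed, I_D ∝ (1 + λ V_DS) in saturation, so I_D2/I_D1 = (1 + λ V_DS2)/(1 + λ V_DS1).
2.58/2.39 = 1.079 = (1 + 2.63 λ)/(1 + 1.77 λ).
Solving: λ (I_D1 V_DS2 − I_D2 V_DS1) = I_D2 − I_D1, so λ = (2.58 − 2.39) / (2.39 × 2.63 − 2.58 × 1.77) = 0.19 / 1.72 = 0.111 V⁻¹.

λ = 0.111 V⁻¹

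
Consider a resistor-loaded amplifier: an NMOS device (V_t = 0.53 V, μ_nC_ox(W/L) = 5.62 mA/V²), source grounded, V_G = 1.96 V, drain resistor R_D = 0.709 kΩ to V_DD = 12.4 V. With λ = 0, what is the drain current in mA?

V_GS = V_G = 1.96 V, so V_ov = 1.96 − 0.53 = 1.43 V.
Assume saturation: I_D = ½ k_n V_ov² = 0.5 × 5.62 × 1.43² = 5.75 mA, giving V_DS = V_DD − I_D R_D = 12.4 − 5.75 × 0.709 = 8.33 V.
V_DS = 8.33 V ≥ V_ov = 1.43 V, confirming saturation.

I_D = 5.75 mA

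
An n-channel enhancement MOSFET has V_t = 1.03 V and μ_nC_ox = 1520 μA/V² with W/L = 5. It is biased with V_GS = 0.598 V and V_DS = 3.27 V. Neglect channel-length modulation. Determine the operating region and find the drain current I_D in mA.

Cutoff; I_D = 0 mA

V_GS = 0.598 V < V_t = 1.03 V, so the transistor is in cutoff.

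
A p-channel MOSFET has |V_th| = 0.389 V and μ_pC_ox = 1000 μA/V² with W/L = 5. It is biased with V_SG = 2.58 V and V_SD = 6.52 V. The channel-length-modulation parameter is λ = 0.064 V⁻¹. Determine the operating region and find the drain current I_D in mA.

k_p = μ_pC_ox · (W/L) = 5 mA/V².
V_ov = V_SG − |V_th| = 2.58 − 0.389 = 2.19 V.
Since V_SD = 6.52 V ≥ V_ov = 2.19 V, the device is in saturation.
I_D = ½ k_p V_ov² (1 + λ V_SD) = 0.5 × 5 × 2.19² × (1 + 0.064 × 6.52) = 17 mA.

Saturation; I_D = 17.0 mA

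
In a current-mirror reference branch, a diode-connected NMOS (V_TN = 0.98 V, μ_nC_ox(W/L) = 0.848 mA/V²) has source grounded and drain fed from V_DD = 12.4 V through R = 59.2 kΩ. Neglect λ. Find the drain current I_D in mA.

I_D = 0.182 mA

With gate tied to drain, V_GS = V_DS ≥ V_GS − V_TN, so the device is in saturation.
KCL at the drain: ½ k_n (V_GS − V_TN)² = (V_DD − V_GS)/R.
Let x = V_GS − 0.98. Then 25.1 x² + x − 11.42 = 0, giving x = 0.655 V (positive root), so V_GS = 1.63 V.
I_D = (V_DD − V_GS)/R = (12.4 − 1.63) / 59.2 = 0.182 mA.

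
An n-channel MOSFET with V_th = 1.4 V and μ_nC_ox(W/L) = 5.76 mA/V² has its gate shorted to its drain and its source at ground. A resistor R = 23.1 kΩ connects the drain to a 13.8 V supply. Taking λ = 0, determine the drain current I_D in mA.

With gate tied to drain, V_GS = V_DS ≥ V_GS − V_th, so the device is in saturation.
KCL at the drain: ½ k_n (V_GS − V_th)² = (V_DD − V_GS)/R.
Let x = V_GS − 1.4. Then 66.5 x² + x − 12.4 = 0, giving x = 0.424 V (positive root), so V_GS = 1.82 V.
I_D = (V_DD − V_GS)/R = (13.8 − 1.82) / 23.1 = 0.518 mA.

I_D = 0.518 mA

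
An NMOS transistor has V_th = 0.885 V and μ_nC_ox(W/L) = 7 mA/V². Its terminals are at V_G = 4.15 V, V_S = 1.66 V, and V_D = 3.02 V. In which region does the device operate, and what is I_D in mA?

Triode; I_D = 8.81 mA

V_GS = V_G − V_S = 4.15 − 1.66 = 2.49 V; V_DS = V_D − V_S = 3.02 − 1.66 = 1.36 V.
V_ov = V_GS − V_th = 2.49 − 0.885 = 1.61 V.
Since V_DS = 1.36 V < V_ov = 1.61 V, the device is in the triode region.
I_D = k_n [V_ov · V_DS − ½ V_DS²] = 7 × [1.61 × 1.36 − 0.5 × 1.36²] = 8.81 mA.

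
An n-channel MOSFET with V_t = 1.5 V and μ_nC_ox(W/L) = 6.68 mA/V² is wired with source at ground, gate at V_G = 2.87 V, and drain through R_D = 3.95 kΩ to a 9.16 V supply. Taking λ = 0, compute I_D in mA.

V_GS = V_G = 2.87 V, so V_ov = 2.87 − 1.5 = 1.37 V.
Assume saturation: I_D = ½ k_n V_ov² = 0.5 × 6.68 × 1.37² = 6.27 mA, giving V_DS = V_DD − I_D R_D = 9.16 − 6.27 × 3.95 = -15.6 V.
But -15.6 V < V_ov = 1.37 V, so the device is actually in triode.
In triode I_D = k_n[V_ov V_DS − ½ V_DS²] and I_D = (V_DD − V_DS)/R_D. Equating: 13.2 V_DS² − 37.15 V_DS + 9.16 = 0, giving V_DS = 0.273 V (the root below V_ov).
I_D = (9.16 − 0.273) / 3.95 = 2.25 mA.

I_D = 2.25 mA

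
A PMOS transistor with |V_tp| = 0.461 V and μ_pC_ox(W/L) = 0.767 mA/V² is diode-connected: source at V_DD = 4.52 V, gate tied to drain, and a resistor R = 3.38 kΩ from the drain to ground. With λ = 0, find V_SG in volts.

With gate tied to drain, V_SG = V_SD ≥ V_SG − |V_tp|, so the device is in saturation.
KCL at the drain: ½ k_p (V_SG − |V_tp|)² = (V_DD − V_SG)/R.
Let x = V_SG − 0.461. Then 1.3 x² + x − 4.059 = 0, giving x = 1.43 V (positive root), so V_SG = 1.89 V.
I_D = (V_DD − V_SG)/R = (4.52 − 1.89) / 3.38 = 0.779 mA.

V_SG = 1.89 V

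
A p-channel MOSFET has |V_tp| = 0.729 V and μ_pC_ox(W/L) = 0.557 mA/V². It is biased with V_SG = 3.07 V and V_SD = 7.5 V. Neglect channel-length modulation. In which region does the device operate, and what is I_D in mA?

V_ov = V_SG − |V_tp| = 3.07 − 0.729 = 2.34 V.
Since V_SD = 7.5 V ≥ V_ov = 2.34 V, the device is in saturation.
I_D = ½ k_p V_ov² = 0.5 × 0.557 × 2.34² = 1.53 mA.

Saturation; I_D = 1.53 mA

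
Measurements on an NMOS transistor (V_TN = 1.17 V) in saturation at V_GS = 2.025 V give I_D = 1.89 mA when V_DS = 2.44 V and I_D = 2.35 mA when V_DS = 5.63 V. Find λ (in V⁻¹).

λ = 0.0937 V⁻¹

With V_GS fixed, I_D ∝ (1 + λ V_DS) in saturation, so I_D2/I_D1 = (1 + λ V_DS2)/(1 + λ V_DS1).
2.35/1.89 = 1.243 = (1 + 5.63 λ)/(1 + 2.44 λ).
Solving: λ (I_D1 V_DS2 − I_D2 V_DS1) = I_D2 − I_D1, so λ = (2.35 − 1.89) / (1.89 × 5.63 − 2.35 × 2.44) = 0.46 / 4.91 = 0.0937 V⁻¹.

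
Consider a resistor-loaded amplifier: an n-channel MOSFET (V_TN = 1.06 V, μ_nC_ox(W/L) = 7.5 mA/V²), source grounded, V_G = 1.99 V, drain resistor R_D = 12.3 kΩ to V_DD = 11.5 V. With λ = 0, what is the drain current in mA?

V_GS = V_G = 1.99 V, so V_ov = 1.99 − 1.06 = 0.93 V.
Assume saturation: I_D = ½ k_n V_ov² = 0.5 × 7.5 × 0.93² = 3.24 mA, giving V_DS = V_DD − I_D R_D = 11.5 − 3.24 × 12.3 = -28.4 V.
But -28.4 V < V_ov = 0.93 V, so the device is actually in triode.
In triode I_D = k_n[V_ov V_DS − ½ V_DS²] and I_D = (V_DD − V_DS)/R_D. Equating: 46.1 V_DS² − 86.79 V_DS + 11.5 = 0, giving V_DS = 0.143 V (the root below V_ov).
I_D = (11.5 − 0.143) / 12.3 = 0.923 mA.

I_D = 0.923 mA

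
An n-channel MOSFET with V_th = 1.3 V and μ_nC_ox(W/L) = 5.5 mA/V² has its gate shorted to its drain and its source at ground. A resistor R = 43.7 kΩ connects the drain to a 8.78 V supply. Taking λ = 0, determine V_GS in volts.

V_GS = 1.55 V

With gate tied to drain, V_GS = V_DS ≥ V_GS − V_th, so the device is in saturation.
KCL at the drain: ½ k_n (V_GS − V_th)² = (V_DD − V_GS)/R.
Let x = V_GS − 1.3. Then 120 x² + x − 7.48 = 0, giving x = 0.245 V (positive root), so V_GS = 1.55 V.
I_D = (V_DD − V_GS)/R = (8.78 − 1.55) / 43.7 = 0.166 mA.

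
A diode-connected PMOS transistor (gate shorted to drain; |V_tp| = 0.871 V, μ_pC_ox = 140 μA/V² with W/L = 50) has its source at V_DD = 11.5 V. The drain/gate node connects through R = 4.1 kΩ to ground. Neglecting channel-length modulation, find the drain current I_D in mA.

I_D = 2.39 mA

With gate tied to drain, V_SG = V_SD ≥ V_SG − |V_tp|, so the device is in saturation.
k_p = μ_pC_ox · (W/L) = 7 mA/V².
KCL at the drain: ½ k_p (V_SG − |V_tp|)² = (V_DD − V_SG)/R.
Let x = V_SG − 0.871. Then 14.3 x² + x − 10.63 = 0, giving x = 0.826 V (positive root), so V_SG = 1.7 V.
I_D = (V_DD − V_SG)/R = (11.5 − 1.7) / 4.1 = 2.39 mA.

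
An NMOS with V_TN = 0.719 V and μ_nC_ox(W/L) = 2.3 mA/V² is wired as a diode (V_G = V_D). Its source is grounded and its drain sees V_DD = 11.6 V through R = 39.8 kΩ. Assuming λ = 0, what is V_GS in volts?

With gate tied to drain, V_GS = V_DS ≥ V_GS − V_TN, so the device is in saturation.
KCL at the drain: ½ k_n (V_GS − V_TN)² = (V_DD − V_GS)/R.
Let x = V_GS − 0.719. Then 45.8 x² + x − 10.88 = 0, giving x = 0.477 V (positive root), so V_GS = 1.2 V.
I_D = (V_DD − V_GS)/R = (11.6 − 1.2) / 39.8 = 0.261 mA.

V_GS = 1.20 V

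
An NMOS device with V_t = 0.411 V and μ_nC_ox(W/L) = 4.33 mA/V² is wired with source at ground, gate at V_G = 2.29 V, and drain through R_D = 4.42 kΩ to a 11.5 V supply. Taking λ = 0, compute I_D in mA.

I_D = 2.52 mA

V_GS = V_G = 2.29 V, so V_ov = 2.29 − 0.411 = 1.88 V.
Assume saturation: I_D = ½ k_n V_ov² = 0.5 × 4.33 × 1.88² = 7.64 mA, giving V_DS = V_DD − I_D R_D = 11.5 − 7.64 × 4.42 = -22.3 V.
But -22.3 V < V_ov = 1.88 V, so the device is actually in triode.
In triode I_D = k_n[V_ov V_DS − ½ V_DS²] and I_D = (V_DD − V_DS)/R_D. Equating: 9.57 V_DS² − 36.96 V_DS + 11.5 = 0, giving V_DS = 0.341 V (the root below V_ov).
I_D = (11.5 − 0.341) / 4.42 = 2.52 mA.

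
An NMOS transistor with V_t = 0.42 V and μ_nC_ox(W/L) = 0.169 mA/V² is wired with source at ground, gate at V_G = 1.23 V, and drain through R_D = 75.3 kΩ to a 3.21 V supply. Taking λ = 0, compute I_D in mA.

I_D = 0.0379 mA

V_GS = V_G = 1.23 V, so V_ov = 1.23 − 0.42 = 0.81 V.
Assume saturation: I_D = ½ k_n V_ov² = 0.5 × 0.169 × 0.81² = 0.0554 mA, giving V_DS = V_DD − I_D R_D = 3.21 − 0.0554 × 75.3 = -0.965 V.
But -0.965 V < V_ov = 0.81 V, so the device is actually in triode.
In triode I_D = k_n[V_ov V_DS − ½ V_DS²] and I_D = (V_DD − V_DS)/R_D. Equating: 6.36 V_DS² − 11.31 V_DS + 3.21 = 0, giving V_DS = 0.355 V (the root below V_ov).
I_D = (3.21 − 0.355) / 75.3 = 0.0379 mA.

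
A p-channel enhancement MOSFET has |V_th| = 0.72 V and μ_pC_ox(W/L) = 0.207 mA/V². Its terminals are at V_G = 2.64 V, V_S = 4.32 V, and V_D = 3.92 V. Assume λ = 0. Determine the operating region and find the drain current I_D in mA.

V_SG = V_S − V_G = 4.32 − 2.64 = 1.68 V; V_SD = V_S − V_D = 4.32 − 3.92 = 0.4 V.
V_ov = V_SG − |V_th| = 1.68 − 0.72 = 0.96 V.
Since V_SD = 0.4 V < V_ov = 0.96 V, the device is in the triode region.
I_D = k_p [V_ov · V_SD − ½ V_SD²] = 0.207 × [0.96 × 0.4 − 0.5 × 0.4²] = 0.0629 mA.

Triode; I_D = 0.0629 mA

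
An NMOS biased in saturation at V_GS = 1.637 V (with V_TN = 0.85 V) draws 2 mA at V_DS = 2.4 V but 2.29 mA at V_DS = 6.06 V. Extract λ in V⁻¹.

λ = 0.0438 V⁻¹

With V_GS fixed, I_D ∝ (1 + λ V_DS) in saturation, so I_D2/I_D1 = (1 + λ V_DS2)/(1 + λ V_DS1).
2.29/2 = 1.145 = (1 + 6.06 λ)/(1 + 2.4 λ).
Solving: λ (I_D1 V_DS2 − I_D2 V_DS1) = I_D2 − I_D1, so λ = (2.29 − 2) / (2 × 6.06 − 2.29 × 2.4) = 0.29 / 6.62 = 0.0438 V⁻¹.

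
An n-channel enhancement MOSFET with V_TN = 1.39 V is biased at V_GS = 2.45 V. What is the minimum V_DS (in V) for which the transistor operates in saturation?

V_DS,sat = 1.06 V

The boundary between triode and saturation is V_DS = V_GS − V_TN = V_ov.
V_ov = 2.45 − 1.39 = 1.06 V.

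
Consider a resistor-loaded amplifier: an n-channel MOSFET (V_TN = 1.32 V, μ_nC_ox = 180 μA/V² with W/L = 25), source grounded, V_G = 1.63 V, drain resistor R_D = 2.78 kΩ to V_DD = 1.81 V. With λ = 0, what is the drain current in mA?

V_GS = V_G = 1.63 V, so V_ov = 1.63 − 1.32 = 0.31 V.
k_n = μ_nC_ox · (W/L) = 4.5 mA/V².
Assume saturation: I_D = ½ k_n V_ov² = 0.5 × 4.5 × 0.31² = 0.216 mA, giving V_DS = V_DD − I_D R_D = 1.81 − 0.216 × 2.78 = 1.21 V.
V_DS = 1.21 V ≥ V_ov = 0.31 V, confirming saturation.

I_D = 0.216 mA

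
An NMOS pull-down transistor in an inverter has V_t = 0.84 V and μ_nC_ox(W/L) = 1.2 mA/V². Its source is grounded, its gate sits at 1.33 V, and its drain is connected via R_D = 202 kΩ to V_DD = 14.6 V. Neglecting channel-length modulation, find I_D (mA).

I_D = 0.0716 mA

V_GS = V_G = 1.33 V, so V_ov = 1.33 − 0.84 = 0.49 V.
Assume saturation: I_D = ½ k_n V_ov² = 0.5 × 1.2 × 0.49² = 0.144 mA, giving V_DS = V_DD − I_D R_D = 14.6 − 0.144 × 202 = -14.5 V.
But -14.5 V < V_ov = 0.49 V, so the device is actually in triode.
In triode I_D = k_n[V_ov V_DS − ½ V_DS²] and I_D = (V_DD − V_DS)/R_D. Equating: 121 V_DS² − 119.8 V_DS + 14.6 = 0, giving V_DS = 0.142 V (the root below V_ov).
I_D = (14.6 − 0.142) / 202 = 0.0716 mA.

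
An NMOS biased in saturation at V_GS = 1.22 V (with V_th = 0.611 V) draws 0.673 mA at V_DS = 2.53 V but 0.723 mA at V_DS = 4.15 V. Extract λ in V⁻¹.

With V_GS fixed, I_D ∝ (1 + λ V_DS) in saturation, so I_D2/I_D1 = (1 + λ V_DS2)/(1 + λ V_DS1).
0.723/0.673 = 1.074 = (1 + 4.15 λ)/(1 + 2.53 λ).
Solving: λ (I_D1 V_DS2 − I_D2 V_DS1) = I_D2 − I_D1, so λ = (0.723 − 0.673) / (0.673 × 4.15 − 0.723 × 2.53) = 0.05 / 0.964 = 0.0519 V⁻¹.

λ = 0.0519 V⁻¹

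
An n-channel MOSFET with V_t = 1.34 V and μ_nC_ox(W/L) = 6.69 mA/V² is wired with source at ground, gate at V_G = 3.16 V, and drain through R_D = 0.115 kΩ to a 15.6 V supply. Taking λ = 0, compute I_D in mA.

V_GS = V_G = 3.16 V, so V_ov = 3.16 − 1.34 = 1.82 V.
Assume saturation: I_D = ½ k_n V_ov² = 0.5 × 6.69 × 1.82² = 11.1 mA, giving V_DS = V_DD − I_D R_D = 15.6 − 11.1 × 0.115 = 14.3 V.
V_DS = 14.3 V ≥ V_ov = 1.82 V, confirming saturation.

I_D = 11.1 mA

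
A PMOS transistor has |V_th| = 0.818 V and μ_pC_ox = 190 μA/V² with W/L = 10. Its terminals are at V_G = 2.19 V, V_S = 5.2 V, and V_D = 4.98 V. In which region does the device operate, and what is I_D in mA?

Triode; I_D = 0.870 mA

V_SG = V_S − V_G = 5.2 − 2.19 = 3.01 V; V_SD = V_S − V_D = 5.2 − 4.98 = 0.22 V.
k_p = μ_pC_ox · (W/L) = 1.9 mA/V².
V_ov = V_SG − |V_th| = 3.01 − 0.818 = 2.19 V.
Since V_SD = 0.22 V < V_ov = 2.19 V, the device is in the triode region.
I_D = k_p [V_ov · V_SD − ½ V_SD²] = 1.9 × [2.19 × 0.22 − 0.5 × 0.22²] = 0.87 mA.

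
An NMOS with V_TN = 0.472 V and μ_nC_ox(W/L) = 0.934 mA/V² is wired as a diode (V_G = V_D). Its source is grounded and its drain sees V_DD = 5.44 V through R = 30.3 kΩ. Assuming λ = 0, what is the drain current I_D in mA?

I_D = 0.146 mA

With gate tied to drain, V_GS = V_DS ≥ V_GS − V_TN, so the device is in saturation.
KCL at the drain: ½ k_n (V_GS − V_TN)² = (V_DD − V_GS)/R.
Let x = V_GS − 0.472. Then 14.2 x² + x − 4.968 = 0, giving x = 0.558 V (positive root), so V_GS = 1.03 V.
I_D = (V_DD − V_GS)/R = (5.44 − 1.03) / 30.3 = 0.146 mA.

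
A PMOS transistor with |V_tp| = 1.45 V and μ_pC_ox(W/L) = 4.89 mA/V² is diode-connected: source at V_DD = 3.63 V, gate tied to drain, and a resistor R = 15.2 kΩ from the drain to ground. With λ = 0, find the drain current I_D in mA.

I_D = 0.128 mA

With gate tied to drain, V_SG = V_SD ≥ V_SG − |V_tp|, so the device is in saturation.
KCL at the drain: ½ k_p (V_SG − |V_tp|)² = (V_DD − V_SG)/R.
Let x = V_SG − 1.45. Then 37.2 x² + x − 2.18 = 0, giving x = 0.229 V (positive root), so V_SG = 1.68 V.
I_D = (V_DD − V_SG)/R = (3.63 − 1.68) / 15.2 = 0.128 mA.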